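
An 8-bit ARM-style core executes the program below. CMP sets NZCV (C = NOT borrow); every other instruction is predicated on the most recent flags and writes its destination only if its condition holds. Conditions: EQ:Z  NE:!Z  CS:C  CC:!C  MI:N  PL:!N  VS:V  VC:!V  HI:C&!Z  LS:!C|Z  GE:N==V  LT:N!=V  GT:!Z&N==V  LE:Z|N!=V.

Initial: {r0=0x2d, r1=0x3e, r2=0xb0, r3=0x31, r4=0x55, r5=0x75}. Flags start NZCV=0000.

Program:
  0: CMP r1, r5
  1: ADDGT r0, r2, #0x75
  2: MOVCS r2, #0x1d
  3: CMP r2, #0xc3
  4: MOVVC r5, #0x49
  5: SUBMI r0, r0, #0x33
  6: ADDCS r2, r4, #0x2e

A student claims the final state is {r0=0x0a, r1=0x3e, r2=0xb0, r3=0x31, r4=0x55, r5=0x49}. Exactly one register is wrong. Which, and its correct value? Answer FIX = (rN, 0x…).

0: ✓ CMP  NZCV=1000
1: · ADDGT
2: · MOVCS
3: ✓ CMP  NZCV=1000
4: ✓ MOVVC  r5←0x49
5: ✓ SUBMI  r0←0xfa
6: · ADDCS

FIX = (r0, 0xfa)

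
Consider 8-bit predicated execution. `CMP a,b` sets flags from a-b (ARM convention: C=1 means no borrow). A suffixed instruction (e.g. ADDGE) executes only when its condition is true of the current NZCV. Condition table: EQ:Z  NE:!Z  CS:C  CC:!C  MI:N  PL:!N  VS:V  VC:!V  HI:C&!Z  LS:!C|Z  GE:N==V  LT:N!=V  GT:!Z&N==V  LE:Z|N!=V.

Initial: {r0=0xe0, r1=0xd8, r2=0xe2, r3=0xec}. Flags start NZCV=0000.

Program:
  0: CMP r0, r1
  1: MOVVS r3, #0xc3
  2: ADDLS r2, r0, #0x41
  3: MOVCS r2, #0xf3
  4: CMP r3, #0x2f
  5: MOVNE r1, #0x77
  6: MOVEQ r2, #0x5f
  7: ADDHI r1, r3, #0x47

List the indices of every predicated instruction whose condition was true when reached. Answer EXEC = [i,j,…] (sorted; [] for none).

[0] flags=0010 → (cmp)
[1] flags=0010 VS?F → skip
[2] flags=0010 LS?F → skip
[3] flags=0010 CS?T → r2=0xf3
[4] flags=1010 → (cmp)
[5] flags=1010 NE?T → r1=0x77
[6] flags=1010 EQ?F → skip
[7] flags=1010 HI?T → r1=0x33

EXEC = [3,5,7]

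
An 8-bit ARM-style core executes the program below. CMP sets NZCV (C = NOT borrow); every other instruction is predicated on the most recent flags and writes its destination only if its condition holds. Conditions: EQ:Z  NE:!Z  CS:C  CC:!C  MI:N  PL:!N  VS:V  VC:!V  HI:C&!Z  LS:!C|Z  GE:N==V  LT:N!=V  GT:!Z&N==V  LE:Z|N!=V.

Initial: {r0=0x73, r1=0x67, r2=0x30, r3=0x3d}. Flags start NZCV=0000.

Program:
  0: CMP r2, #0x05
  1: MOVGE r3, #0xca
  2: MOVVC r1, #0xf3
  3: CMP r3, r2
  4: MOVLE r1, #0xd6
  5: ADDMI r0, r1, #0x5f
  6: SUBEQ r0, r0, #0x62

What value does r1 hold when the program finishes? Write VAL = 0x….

[0] flags=0010 → (cmp)
[1] flags=0010 GE?T → r3=0xca
[2] flags=0010 VC?T → r1=0xf3
[3] flags=1010 → (cmp)
[4] flags=1010 LE?T → r1=0xd6
[5] flags=1010 MI?T → r0=0x35
[6] flags=1010 EQ?F → skip

VAL = 0xd6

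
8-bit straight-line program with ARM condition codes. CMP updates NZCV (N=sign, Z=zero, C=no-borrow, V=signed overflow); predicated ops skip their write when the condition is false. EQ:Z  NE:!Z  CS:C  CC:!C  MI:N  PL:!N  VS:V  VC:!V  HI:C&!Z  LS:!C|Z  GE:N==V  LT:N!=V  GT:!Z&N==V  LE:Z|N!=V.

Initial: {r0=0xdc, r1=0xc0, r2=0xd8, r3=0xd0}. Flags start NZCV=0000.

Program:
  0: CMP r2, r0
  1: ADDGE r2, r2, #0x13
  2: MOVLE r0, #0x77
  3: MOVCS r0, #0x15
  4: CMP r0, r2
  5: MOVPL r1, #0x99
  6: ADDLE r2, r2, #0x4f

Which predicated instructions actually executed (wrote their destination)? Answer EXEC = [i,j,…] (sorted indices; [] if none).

0: ✓ CMP  NZCV=1000
1: · ADDGE
2: ✓ MOVLE  r0←0x77
3: · MOVCS
4: ✓ CMP  NZCV=1001
5: · MOVPL
6: · ADDLE

EXEC = [2]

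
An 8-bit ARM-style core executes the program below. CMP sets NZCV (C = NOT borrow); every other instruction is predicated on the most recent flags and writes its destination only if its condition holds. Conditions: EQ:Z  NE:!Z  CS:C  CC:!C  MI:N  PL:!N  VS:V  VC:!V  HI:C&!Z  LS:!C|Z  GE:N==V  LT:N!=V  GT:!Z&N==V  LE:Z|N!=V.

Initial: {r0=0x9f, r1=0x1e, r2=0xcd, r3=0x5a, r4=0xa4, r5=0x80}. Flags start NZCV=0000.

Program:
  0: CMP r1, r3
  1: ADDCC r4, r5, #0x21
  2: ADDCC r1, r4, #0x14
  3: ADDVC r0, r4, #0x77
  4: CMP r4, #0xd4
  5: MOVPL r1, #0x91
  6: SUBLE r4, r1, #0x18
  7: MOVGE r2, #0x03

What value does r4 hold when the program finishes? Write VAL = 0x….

VAL = 0x9d

0: ✓ CMP  NZCV=1000
1: ✓ ADDCC  r4←0xa1
2: ✓ ADDCC  r1←0xb5
3: ✓ ADDVC  r0←0x18
4: ✓ CMP  NZCV=1000
5: · MOVPL
6: ✓ SUBLE  r4←0x9d
7: · MOVGE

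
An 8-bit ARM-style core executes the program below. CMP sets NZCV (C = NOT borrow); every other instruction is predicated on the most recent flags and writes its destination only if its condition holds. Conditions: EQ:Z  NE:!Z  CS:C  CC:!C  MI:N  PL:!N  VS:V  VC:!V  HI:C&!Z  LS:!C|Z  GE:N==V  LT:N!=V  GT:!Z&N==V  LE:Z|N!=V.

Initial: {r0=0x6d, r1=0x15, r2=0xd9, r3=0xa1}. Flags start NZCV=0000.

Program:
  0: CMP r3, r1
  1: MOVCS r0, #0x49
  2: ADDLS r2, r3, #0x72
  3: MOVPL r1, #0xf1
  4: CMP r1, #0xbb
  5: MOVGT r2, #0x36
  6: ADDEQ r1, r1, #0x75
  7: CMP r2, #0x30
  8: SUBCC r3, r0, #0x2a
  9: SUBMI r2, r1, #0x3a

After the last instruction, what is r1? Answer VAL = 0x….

VAL = 0x15

[0] flags=1010 → (cmp)
[1] flags=1010 CS?T → r0=0x49
[2] flags=1010 LS?F → skip
[3] flags=1010 PL?F → skip
[4] flags=0000 → (cmp)
[5] flags=0000 GT?T → r2=0x36
[6] flags=0000 EQ?F → skip
[7] flags=0010 → (cmp)
[8] flags=0010 CC?F → skip
[9] flags=0010 MI?F → skip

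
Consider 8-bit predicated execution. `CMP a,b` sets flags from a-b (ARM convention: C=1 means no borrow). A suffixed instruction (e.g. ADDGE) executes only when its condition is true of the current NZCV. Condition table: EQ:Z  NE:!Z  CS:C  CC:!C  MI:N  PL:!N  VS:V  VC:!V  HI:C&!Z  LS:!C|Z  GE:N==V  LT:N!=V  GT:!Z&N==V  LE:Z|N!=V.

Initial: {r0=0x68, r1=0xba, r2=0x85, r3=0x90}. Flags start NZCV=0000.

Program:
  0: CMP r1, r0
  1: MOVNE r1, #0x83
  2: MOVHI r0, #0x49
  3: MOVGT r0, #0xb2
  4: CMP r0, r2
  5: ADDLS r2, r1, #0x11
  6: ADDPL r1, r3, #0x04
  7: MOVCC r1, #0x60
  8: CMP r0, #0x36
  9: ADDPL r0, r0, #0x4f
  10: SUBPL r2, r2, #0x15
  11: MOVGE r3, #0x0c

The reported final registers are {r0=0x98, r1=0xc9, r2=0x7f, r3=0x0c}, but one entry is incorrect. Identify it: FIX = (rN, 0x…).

FIX = (r1, 0x60)

[0] flags=0011 → (cmp)
[1] flags=0011 NE?T → r1=0x83
[2] flags=0011 HI?T → r0=0x49
[3] flags=0011 GT?F → skip
[4] flags=1001 → (cmp)
[5] flags=1001 LS?T → r2=0x94
[6] flags=1001 PL?F → skip
[7] flags=1001 CC?T → r1=0x60
[8] flags=0010 → (cmp)
[9] flags=0010 PL?T → r0=0x98
[10] flags=0010 PL?T → r2=0x7f
[11] flags=0010 GE?T → r3=0x0c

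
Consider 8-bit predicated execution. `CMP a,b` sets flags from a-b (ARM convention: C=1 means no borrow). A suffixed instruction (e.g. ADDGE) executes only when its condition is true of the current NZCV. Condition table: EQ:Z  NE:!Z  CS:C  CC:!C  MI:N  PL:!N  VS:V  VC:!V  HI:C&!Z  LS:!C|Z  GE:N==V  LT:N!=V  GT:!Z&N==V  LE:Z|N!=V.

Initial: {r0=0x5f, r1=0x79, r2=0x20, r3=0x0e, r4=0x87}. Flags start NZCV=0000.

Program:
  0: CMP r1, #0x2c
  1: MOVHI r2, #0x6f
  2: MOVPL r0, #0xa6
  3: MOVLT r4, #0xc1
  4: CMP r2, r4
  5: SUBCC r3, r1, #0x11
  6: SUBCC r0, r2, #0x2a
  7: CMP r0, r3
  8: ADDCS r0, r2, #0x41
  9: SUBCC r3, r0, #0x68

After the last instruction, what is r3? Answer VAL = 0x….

0: ✓ CMP  NZCV=0010
1: ✓ MOVHI  r2←0x6f
2: ✓ MOVPL  r0←0xa6
3: · MOVLT
4: ✓ CMP  NZCV=1001
5: ✓ SUBCC  r3←0x68
6: ✓ SUBCC  r0←0x45
7: ✓ CMP  NZCV=1000
8: · ADDCS
9: ✓ SUBCC  r3←0xdd

VAL = 0xdd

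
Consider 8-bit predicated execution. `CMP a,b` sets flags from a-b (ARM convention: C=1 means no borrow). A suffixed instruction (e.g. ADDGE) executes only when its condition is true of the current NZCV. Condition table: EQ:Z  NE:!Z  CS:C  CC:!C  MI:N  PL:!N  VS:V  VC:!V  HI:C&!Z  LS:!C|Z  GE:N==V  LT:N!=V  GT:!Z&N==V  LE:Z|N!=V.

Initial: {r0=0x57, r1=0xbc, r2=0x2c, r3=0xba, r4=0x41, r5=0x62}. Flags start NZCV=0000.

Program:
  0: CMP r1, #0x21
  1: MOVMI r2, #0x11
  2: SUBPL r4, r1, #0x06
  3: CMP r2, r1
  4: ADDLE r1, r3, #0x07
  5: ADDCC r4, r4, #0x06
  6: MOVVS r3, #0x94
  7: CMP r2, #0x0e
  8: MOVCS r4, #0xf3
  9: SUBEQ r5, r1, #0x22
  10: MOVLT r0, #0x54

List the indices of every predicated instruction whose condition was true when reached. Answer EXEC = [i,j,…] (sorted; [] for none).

EXEC = [1,5,8]

[0] flags=1010 → (cmp)
[1] flags=1010 MI?T → r2=0x11
[2] flags=1010 PL?F → skip
[3] flags=0000 → (cmp)
[4] flags=0000 LE?F → skip
[5] flags=0000 CC?T → r4=0x47
[6] flags=0000 VS?F → skip
[7] flags=0010 → (cmp)
[8] flags=0010 CS?T → r4=0xf3
[9] flags=0010 EQ?F → skip
[10] flags=0010 LT?F → skip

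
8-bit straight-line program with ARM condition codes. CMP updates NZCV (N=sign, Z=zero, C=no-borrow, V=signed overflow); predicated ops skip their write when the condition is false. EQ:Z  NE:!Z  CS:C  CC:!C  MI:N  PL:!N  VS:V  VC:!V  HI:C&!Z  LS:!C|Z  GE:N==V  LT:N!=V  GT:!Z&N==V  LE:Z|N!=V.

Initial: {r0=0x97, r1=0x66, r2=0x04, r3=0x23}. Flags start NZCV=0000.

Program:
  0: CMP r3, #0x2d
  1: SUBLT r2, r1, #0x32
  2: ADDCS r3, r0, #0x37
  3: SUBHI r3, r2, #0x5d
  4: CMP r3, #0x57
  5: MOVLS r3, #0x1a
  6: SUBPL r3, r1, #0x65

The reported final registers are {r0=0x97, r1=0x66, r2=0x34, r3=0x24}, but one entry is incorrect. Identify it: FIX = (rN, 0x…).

FIX = (r3, 0x1a)

[0] flags=1000 → (cmp)
[1] flags=1000 LT?T → r2=0x34
[2] flags=1000 CS?F → skip
[3] flags=1000 HI?F → skip
[4] flags=1000 → (cmp)
[5] flags=1000 LS?T → r3=0x1a
[6] flags=1000 PL?F → skip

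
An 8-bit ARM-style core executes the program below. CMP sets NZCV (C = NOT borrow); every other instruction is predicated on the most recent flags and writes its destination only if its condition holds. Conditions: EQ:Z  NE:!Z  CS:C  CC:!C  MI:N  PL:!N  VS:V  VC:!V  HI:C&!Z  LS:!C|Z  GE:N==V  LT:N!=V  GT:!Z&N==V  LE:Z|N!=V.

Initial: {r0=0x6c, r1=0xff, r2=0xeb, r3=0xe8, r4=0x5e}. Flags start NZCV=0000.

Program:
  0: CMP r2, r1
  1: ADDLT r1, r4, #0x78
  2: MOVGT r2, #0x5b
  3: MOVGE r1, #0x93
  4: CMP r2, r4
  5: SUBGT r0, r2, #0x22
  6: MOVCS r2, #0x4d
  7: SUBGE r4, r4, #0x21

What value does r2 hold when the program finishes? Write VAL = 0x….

VAL = 0x4d

0: ✓ CMP  NZCV=1000
1: ✓ ADDLT  r1←0xd6
2: · MOVGT
3: · MOVGE
4: ✓ CMP  NZCV=1010
5: · SUBGT
6: ✓ MOVCS  r2←0x4d
7: · SUBGE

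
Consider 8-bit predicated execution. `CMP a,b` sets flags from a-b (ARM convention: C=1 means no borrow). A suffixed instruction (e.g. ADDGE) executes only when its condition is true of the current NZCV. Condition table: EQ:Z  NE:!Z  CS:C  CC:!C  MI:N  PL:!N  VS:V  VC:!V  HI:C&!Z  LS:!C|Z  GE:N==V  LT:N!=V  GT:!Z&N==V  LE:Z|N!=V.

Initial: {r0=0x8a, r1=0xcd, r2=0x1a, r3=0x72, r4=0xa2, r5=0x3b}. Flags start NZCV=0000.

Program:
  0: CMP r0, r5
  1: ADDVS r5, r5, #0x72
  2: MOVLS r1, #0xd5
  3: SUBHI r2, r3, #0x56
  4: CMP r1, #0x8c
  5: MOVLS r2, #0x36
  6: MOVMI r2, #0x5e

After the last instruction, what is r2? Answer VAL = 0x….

VAL = 0x1c

[0] flags=0011 → (cmp)
[1] flags=0011 VS?T → r5=0xad
[2] flags=0011 LS?F → skip
[3] flags=0011 HI?T → r2=0x1c
[4] flags=0010 → (cmp)
[5] flags=0010 LS?F → skip
[6] flags=0010 MI?F → skip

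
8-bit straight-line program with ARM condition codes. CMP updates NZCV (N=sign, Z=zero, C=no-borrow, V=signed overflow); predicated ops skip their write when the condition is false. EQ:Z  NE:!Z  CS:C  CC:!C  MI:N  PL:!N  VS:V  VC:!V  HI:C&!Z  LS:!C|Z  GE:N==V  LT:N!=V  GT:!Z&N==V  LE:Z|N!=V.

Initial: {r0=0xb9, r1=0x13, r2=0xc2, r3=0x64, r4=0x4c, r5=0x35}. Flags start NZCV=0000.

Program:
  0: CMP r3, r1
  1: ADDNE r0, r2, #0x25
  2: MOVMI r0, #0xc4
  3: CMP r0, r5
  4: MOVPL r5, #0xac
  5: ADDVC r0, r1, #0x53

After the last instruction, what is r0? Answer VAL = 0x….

[0] flags=0010 → (cmp)
[1] flags=0010 NE?T → r0=0xe7
[2] flags=0010 MI?F → skip
[3] flags=1010 → (cmp)
[4] flags=1010 PL?F → skip
[5] flags=1010 VC?T → r0=0x66

VAL = 0x66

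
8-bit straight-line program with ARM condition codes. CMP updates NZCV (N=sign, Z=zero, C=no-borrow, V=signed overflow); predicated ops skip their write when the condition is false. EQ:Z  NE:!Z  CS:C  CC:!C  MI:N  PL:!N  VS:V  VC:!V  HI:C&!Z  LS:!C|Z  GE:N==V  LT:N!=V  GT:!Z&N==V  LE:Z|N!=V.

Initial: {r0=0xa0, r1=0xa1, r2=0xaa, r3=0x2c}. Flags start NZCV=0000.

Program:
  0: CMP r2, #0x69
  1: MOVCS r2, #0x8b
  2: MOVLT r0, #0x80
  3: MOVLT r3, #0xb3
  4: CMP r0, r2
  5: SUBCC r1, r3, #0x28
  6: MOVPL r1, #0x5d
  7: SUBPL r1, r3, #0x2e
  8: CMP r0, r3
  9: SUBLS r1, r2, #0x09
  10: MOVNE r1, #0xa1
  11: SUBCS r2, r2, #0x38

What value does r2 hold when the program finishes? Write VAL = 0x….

[0] flags=0011 → (cmp)
[1] flags=0011 CS?T → r2=0x8b
[2] flags=0011 LT?T → r0=0x80
[3] flags=0011 LT?T → r3=0xb3
[4] flags=1000 → (cmp)
[5] flags=1000 CC?T → r1=0x8b
[6] flags=1000 PL?F → skip
[7] flags=1000 PL?F → skip
[8] flags=1000 → (cmp)
[9] flags=1000 LS?T → r1=0x82
[10] flags=1000 NE?T → r1=0xa1
[11] flags=1000 CS?F → skip

VAL = 0x8b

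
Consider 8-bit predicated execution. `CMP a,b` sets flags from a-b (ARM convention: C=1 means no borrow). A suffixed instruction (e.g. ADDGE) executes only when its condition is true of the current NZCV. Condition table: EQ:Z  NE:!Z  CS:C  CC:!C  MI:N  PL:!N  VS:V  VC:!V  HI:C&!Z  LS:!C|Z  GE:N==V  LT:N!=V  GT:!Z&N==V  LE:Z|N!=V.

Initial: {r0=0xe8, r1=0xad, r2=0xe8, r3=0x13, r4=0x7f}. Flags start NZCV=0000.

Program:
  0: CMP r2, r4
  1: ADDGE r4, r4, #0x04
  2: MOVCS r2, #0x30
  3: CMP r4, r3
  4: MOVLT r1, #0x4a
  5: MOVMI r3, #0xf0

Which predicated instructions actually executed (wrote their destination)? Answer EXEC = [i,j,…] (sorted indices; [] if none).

0: ✓ CMP  NZCV=0011
1: · ADDGE
2: ✓ MOVCS  r2←0x30
3: ✓ CMP  NZCV=0010
4: · MOVLT
5: · MOVMI

EXEC = [2]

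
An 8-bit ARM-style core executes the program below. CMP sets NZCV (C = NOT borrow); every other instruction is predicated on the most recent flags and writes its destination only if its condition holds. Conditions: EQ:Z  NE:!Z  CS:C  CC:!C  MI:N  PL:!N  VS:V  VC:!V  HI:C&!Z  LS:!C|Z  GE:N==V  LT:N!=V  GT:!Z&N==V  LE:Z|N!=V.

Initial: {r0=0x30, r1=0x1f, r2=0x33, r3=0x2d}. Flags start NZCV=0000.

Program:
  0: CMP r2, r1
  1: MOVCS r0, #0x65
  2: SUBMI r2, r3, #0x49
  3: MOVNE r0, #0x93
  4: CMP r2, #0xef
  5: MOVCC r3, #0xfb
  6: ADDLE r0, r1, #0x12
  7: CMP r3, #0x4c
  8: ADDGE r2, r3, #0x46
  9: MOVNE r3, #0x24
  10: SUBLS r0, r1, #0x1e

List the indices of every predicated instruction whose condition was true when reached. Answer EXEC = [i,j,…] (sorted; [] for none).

0: ✓ CMP  NZCV=0010
1: ✓ MOVCS  r0←0x65
2: · SUBMI
3: ✓ MOVNE  r0←0x93
4: ✓ CMP  NZCV=0000
5: ✓ MOVCC  r3←0xfb
6: · ADDLE
7: ✓ CMP  NZCV=1010
8: · ADDGE
9: ✓ MOVNE  r3←0x24
10: · SUBLS

EXEC = [1,3,5,9]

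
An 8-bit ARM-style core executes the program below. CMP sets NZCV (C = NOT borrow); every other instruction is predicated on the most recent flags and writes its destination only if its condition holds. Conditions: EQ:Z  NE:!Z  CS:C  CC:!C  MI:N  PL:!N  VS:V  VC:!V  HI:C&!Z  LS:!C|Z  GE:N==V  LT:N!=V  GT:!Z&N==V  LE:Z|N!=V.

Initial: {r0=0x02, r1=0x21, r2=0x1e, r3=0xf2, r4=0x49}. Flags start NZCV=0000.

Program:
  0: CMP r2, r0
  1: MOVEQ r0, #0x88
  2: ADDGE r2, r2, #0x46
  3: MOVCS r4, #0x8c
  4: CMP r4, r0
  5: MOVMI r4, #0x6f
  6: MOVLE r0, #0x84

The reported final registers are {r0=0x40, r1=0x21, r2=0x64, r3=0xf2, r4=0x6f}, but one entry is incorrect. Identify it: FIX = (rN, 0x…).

0: ✓ CMP  NZCV=0010
1: · MOVEQ
2: ✓ ADDGE  r2←0x64
3: ✓ MOVCS  r4←0x8c
4: ✓ CMP  NZCV=1010
5: ✓ MOVMI  r4←0x6f
6: ✓ MOVLE  r0←0x84

FIX = (r0, 0x84)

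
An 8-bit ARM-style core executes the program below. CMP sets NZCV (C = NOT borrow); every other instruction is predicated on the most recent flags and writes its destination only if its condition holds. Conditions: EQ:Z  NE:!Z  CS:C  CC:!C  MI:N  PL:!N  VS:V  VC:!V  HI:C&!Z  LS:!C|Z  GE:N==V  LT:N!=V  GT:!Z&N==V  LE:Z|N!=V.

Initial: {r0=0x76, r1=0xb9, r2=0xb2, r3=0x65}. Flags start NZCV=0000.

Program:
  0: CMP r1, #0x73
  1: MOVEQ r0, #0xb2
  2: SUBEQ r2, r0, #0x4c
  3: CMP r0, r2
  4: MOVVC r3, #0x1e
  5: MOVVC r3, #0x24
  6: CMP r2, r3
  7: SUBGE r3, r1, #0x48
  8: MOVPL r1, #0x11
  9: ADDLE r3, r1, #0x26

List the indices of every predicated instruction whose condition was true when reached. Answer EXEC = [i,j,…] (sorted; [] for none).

0: ✓ CMP  NZCV=0011
1: · MOVEQ
2: · SUBEQ
3: ✓ CMP  NZCV=1001
4: · MOVVC
5: · MOVVC
6: ✓ CMP  NZCV=0011
7: · SUBGE
8: ✓ MOVPL  r1←0x11
9: ✓ ADDLE  r3←0x37

EXEC = [8,9]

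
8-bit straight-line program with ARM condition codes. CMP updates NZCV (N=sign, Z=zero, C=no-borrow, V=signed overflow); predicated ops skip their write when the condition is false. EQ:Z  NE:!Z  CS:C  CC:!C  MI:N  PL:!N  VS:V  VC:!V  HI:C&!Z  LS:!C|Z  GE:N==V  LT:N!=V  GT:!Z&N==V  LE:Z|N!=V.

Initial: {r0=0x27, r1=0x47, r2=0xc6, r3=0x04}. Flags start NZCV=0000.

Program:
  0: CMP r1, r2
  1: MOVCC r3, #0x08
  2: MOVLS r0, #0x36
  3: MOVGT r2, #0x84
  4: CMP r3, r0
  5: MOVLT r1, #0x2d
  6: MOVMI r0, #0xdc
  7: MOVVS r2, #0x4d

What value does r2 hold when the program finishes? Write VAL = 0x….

VAL = 0x84

0: ✓ CMP  NZCV=1001
1: ✓ MOVCC  r3←0x08
2: ✓ MOVLS  r0←0x36
3: ✓ MOVGT  r2←0x84
4: ✓ CMP  NZCV=1000
5: ✓ MOVLT  r1←0x2d
6: ✓ MOVMI  r0←0xdc
7: · MOVVS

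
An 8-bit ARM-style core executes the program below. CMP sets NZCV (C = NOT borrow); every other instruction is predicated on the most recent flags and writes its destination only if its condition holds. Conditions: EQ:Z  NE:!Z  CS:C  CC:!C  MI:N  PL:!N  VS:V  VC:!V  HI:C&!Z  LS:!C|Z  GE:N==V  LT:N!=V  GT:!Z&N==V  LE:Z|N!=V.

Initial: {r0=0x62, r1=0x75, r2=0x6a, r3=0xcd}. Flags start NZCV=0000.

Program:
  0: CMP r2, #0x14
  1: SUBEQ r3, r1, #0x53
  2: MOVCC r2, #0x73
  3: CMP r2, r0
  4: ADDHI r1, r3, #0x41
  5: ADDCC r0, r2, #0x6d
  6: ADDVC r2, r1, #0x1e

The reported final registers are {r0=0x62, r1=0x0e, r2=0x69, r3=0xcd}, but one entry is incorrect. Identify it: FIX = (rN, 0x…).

FIX = (r2, 0x2c)

0: ✓ CMP  NZCV=0010
1: · SUBEQ
2: · MOVCC
3: ✓ CMP  NZCV=0010
4: ✓ ADDHI  r1←0x0e
5: · ADDCC
6: ✓ ADDVC  r2←0x2c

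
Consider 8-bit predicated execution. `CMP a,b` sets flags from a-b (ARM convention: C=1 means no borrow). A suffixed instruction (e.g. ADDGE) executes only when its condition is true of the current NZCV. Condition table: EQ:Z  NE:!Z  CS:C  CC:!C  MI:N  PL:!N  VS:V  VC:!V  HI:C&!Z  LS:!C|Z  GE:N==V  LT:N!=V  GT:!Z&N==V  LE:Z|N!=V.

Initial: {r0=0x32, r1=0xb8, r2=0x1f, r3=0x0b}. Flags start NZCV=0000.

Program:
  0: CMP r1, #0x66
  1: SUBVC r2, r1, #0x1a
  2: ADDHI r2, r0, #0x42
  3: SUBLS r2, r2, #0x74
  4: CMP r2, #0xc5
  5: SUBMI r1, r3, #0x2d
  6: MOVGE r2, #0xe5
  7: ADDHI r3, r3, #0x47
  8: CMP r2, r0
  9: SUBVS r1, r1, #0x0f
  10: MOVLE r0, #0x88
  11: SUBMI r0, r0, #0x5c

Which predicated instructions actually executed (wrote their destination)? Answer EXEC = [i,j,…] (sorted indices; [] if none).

[0] flags=0011 → (cmp)
[1] flags=0011 VC?F → skip
[2] flags=0011 HI?T → r2=0x74
[3] flags=0011 LS?F → skip
[4] flags=1001 → (cmp)
[5] flags=1001 MI?T → r1=0xde
[6] flags=1001 GE?T → r2=0xe5
[7] flags=1001 HI?F → skip
[8] flags=1010 → (cmp)
[9] flags=1010 VS?F → skip
[10] flags=1010 LE?T → r0=0x88
[11] flags=1010 MI?T → r0=0x2c

EXEC = [2,5,6,10,11]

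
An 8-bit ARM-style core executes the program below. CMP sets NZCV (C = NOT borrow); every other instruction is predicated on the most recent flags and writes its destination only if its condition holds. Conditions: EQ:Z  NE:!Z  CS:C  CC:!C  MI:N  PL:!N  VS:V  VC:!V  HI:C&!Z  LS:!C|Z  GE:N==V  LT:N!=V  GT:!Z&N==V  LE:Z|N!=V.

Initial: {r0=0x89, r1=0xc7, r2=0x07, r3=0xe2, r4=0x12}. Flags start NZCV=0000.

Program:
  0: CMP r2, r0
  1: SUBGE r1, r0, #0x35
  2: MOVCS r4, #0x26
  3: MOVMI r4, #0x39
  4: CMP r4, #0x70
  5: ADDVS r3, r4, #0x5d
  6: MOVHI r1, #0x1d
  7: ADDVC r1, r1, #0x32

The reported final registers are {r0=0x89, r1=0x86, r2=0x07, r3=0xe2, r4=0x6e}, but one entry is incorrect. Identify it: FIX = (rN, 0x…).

[0] flags=0000 → (cmp)
[1] flags=0000 GE?T → r1=0x54
[2] flags=0000 CS?F → skip
[3] flags=0000 MI?F → skip
[4] flags=1000 → (cmp)
[5] flags=1000 VS?F → skip
[6] flags=1000 HI?F → skip
[7] flags=1000 VC?T → r1=0x86

FIX = (r4, 0x12)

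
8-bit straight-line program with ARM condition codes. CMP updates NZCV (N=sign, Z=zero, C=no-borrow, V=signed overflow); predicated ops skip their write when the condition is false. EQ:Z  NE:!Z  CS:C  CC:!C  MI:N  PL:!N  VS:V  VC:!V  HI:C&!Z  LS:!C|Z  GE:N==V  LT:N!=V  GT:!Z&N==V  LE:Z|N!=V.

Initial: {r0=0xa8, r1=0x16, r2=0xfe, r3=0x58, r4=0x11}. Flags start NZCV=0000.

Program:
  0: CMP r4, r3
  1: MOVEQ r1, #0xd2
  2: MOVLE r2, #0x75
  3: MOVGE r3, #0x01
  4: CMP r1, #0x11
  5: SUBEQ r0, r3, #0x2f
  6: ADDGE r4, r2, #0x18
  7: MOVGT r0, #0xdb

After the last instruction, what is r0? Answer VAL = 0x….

VAL = 0xdb

[0] flags=1000 → (cmp)
[1] flags=1000 EQ?F → skip
[2] flags=1000 LE?T → r2=0x75
[3] flags=1000 GE?F → skip
[4] flags=0010 → (cmp)
[5] flags=0010 EQ?F → skip
[6] flags=0010 GE?T → r4=0x8d
[7] flags=0010 GT?T → r0=0xdb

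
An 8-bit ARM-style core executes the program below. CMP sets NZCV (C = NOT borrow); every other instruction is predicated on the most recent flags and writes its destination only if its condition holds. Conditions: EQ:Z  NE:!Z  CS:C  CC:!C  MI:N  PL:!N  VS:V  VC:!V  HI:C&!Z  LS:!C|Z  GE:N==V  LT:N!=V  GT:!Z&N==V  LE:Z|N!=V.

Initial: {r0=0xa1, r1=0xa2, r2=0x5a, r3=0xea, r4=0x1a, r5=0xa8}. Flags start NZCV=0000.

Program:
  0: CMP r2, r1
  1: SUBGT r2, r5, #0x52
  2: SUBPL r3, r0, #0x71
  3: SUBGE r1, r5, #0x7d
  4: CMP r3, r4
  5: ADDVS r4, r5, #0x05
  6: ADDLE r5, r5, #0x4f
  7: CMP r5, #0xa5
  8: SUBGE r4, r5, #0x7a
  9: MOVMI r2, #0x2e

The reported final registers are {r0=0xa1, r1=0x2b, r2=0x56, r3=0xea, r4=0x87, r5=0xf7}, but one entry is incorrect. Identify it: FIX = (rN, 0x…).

[0] flags=1001 → (cmp)
[1] flags=1001 GT?T → r2=0x56
[2] flags=1001 PL?F → skip
[3] flags=1001 GE?T → r1=0x2b
[4] flags=1010 → (cmp)
[5] flags=1010 VS?F → skip
[6] flags=1010 LE?T → r5=0xf7
[7] flags=0010 → (cmp)
[8] flags=0010 GE?T → r4=0x7d
[9] flags=0010 MI?F → skip

FIX = (r4, 0x7d)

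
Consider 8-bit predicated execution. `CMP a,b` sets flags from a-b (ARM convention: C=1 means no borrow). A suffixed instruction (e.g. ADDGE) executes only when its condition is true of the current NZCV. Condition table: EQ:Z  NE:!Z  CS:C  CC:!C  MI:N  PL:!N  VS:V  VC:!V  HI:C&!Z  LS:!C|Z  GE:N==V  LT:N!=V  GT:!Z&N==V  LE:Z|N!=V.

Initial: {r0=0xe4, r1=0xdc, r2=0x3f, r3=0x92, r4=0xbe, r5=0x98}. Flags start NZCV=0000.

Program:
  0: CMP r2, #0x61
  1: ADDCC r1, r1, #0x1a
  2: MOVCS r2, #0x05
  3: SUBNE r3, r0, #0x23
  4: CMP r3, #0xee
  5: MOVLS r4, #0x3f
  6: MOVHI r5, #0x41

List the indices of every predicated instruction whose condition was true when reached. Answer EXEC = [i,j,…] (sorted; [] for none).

EXEC = [1,3,5]

0: ✓ CMP  NZCV=1000
1: ✓ ADDCC  r1←0xf6
2: · MOVCS
3: ✓ SUBNE  r3←0xc1
4: ✓ CMP  NZCV=1000
5: ✓ MOVLS  r4←0x3f
6: · MOVHI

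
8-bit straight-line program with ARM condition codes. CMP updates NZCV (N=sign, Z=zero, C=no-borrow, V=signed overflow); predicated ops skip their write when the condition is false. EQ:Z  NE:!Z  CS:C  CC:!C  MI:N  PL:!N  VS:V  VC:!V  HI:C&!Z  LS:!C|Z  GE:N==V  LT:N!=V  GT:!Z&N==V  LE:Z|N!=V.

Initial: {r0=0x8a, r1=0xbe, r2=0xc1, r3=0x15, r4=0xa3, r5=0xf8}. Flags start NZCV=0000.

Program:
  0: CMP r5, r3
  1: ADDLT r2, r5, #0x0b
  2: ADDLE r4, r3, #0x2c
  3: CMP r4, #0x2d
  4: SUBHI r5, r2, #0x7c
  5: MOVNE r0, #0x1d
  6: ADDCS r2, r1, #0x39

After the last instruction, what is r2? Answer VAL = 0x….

VAL = 0xf7

0: ✓ CMP  NZCV=1010
1: ✓ ADDLT  r2←0x03
2: ✓ ADDLE  r4←0x41
3: ✓ CMP  NZCV=0010
4: ✓ SUBHI  r5←0x87
5: ✓ MOVNE  r0←0x1d
6: ✓ ADDCS  r2←0xf7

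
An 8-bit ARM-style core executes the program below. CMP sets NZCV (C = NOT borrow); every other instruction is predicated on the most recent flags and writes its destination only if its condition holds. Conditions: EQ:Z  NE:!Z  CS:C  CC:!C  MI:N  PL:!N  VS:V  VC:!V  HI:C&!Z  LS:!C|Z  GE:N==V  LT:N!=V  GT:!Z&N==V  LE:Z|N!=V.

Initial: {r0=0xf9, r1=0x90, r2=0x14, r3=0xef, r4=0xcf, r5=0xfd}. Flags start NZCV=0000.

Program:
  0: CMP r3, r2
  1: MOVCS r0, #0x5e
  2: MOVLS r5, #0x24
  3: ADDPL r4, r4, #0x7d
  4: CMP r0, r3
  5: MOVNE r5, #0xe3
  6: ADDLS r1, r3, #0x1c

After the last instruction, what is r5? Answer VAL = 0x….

VAL = 0xe3

[0] flags=1010 → (cmp)
[1] flags=1010 CS?T → r0=0x5e
[2] flags=1010 LS?F → skip
[3] flags=1010 PL?F → skip
[4] flags=0000 → (cmp)
[5] flags=0000 NE?T → r5=0xe3
[6] flags=0000 LS?T → r1=0x0b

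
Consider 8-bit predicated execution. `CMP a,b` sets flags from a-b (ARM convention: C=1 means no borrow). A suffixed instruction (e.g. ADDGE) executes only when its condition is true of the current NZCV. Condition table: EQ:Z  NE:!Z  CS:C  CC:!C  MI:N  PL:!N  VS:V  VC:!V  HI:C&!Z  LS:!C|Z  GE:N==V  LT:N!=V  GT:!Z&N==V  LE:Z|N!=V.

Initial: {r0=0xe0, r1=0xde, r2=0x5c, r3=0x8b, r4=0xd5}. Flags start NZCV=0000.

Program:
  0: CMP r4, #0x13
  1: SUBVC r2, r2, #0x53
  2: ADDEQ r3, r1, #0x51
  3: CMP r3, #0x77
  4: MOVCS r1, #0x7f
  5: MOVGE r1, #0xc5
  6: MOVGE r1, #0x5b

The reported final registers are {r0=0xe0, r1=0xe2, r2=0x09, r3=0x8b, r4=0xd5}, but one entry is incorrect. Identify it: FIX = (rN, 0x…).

[0] flags=1010 → (cmp)
[1] flags=1010 VC?T → r2=0x09
[2] flags=1010 EQ?F → skip
[3] flags=0011 → (cmp)
[4] flags=0011 CS?T → r1=0x7f
[5] flags=0011 GE?F → skip
[6] flags=0011 GE?F → skip

FIX = (r1, 0x7f)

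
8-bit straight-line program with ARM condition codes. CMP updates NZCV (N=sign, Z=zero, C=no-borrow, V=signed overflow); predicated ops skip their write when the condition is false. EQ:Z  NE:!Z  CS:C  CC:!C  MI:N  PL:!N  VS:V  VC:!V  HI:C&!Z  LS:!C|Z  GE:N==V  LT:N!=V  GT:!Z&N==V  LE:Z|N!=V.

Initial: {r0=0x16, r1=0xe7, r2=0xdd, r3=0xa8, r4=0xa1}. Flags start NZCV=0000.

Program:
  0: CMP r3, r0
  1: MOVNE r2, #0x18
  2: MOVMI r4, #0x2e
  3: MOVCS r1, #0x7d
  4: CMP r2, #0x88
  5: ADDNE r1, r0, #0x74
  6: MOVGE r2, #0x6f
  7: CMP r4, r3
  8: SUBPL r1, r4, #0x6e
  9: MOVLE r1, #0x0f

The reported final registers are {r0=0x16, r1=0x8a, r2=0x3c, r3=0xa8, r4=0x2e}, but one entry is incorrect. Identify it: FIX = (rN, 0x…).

FIX = (r2, 0x6f)

[0] flags=1010 → (cmp)
[1] flags=1010 NE?T → r2=0x18
[2] flags=1010 MI?T → r4=0x2e
[3] flags=1010 CS?T → r1=0x7d
[4] flags=1001 → (cmp)
[5] flags=1001 NE?T → r1=0x8a
[6] flags=1001 GE?T → r2=0x6f
[7] flags=1001 → (cmp)
[8] flags=1001 PL?F → skip
[9] flags=1001 LE?F → skip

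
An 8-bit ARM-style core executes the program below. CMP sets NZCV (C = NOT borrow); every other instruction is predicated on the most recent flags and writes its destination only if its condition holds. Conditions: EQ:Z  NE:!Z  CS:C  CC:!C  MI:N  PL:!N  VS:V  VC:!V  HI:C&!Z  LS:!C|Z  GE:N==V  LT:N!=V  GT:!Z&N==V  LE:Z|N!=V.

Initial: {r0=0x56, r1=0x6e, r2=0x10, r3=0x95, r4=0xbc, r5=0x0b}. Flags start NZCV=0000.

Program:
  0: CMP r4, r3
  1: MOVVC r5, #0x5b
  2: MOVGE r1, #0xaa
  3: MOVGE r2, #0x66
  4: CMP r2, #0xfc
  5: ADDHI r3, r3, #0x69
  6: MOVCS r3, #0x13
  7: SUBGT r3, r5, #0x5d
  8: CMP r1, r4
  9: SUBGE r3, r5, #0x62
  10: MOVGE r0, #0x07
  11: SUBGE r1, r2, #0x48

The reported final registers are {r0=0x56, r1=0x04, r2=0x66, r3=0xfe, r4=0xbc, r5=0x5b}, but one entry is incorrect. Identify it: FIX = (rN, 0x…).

FIX = (r1, 0xaa)

0: ✓ CMP  NZCV=0010
1: ✓ MOVVC  r5←0x5b
2: ✓ MOVGE  r1←0xaa
3: ✓ MOVGE  r2←0x66
4: ✓ CMP  NZCV=0000
5: · ADDHI
6: · MOVCS
7: ✓ SUBGT  r3←0xfe
8: ✓ CMP  NZCV=1000
9: · SUBGE
10: · MOVGE
11: · SUBGE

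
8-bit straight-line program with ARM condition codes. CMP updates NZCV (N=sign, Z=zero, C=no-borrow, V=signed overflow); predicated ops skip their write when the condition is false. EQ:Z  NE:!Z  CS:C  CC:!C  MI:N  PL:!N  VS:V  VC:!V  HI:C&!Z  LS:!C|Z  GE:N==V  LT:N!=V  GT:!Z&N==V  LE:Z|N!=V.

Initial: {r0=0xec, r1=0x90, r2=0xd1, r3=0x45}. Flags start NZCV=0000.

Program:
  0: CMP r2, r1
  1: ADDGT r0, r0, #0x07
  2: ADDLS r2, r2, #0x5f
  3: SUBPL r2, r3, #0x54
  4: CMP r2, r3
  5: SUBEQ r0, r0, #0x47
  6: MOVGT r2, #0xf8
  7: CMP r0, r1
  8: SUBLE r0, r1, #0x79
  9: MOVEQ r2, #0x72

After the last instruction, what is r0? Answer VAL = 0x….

VAL = 0xf3

[0] flags=0010 → (cmp)
[1] flags=0010 GT?T → r0=0xf3
[2] flags=0010 LS?F → skip
[3] flags=0010 PL?T → r2=0xf1
[4] flags=1010 → (cmp)
[5] flags=1010 EQ?F → skip
[6] flags=1010 GT?F → skip
[7] flags=0010 → (cmp)
[8] flags=0010 LE?F → skip
[9] flags=0010 EQ?F → skip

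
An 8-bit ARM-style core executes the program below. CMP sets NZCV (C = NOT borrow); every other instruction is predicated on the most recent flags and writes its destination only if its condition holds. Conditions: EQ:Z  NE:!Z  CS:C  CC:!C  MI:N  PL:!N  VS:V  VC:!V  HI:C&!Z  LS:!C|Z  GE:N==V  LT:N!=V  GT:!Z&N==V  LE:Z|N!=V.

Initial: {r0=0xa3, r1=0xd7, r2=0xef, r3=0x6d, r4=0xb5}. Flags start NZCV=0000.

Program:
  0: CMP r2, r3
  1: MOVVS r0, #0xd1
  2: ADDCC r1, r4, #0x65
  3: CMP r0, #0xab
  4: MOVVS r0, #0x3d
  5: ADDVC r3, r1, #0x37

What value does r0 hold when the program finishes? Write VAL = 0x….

VAL = 0xa3

[0] flags=1010 → (cmp)
[1] flags=1010 VS?F → skip
[2] flags=1010 CC?F → skip
[3] flags=1000 → (cmp)
[4] flags=1000 VS?F → skip
[5] flags=1000 VC?T → r3=0x0e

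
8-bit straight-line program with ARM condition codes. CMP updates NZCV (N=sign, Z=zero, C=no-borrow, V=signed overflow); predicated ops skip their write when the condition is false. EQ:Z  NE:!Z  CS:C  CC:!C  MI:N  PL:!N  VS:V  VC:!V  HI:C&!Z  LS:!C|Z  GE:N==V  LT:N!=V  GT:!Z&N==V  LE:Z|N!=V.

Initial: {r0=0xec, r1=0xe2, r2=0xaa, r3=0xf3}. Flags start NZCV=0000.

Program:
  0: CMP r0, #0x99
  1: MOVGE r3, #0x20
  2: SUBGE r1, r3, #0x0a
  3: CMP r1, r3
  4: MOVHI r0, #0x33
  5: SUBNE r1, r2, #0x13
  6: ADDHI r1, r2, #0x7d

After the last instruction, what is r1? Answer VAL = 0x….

0: ✓ CMP  NZCV=0010
1: ✓ MOVGE  r3←0x20
2: ✓ SUBGE  r1←0x16
3: ✓ CMP  NZCV=1000
4: · MOVHI
5: ✓ SUBNE  r1←0x97
6: · ADDHI

VAL = 0x97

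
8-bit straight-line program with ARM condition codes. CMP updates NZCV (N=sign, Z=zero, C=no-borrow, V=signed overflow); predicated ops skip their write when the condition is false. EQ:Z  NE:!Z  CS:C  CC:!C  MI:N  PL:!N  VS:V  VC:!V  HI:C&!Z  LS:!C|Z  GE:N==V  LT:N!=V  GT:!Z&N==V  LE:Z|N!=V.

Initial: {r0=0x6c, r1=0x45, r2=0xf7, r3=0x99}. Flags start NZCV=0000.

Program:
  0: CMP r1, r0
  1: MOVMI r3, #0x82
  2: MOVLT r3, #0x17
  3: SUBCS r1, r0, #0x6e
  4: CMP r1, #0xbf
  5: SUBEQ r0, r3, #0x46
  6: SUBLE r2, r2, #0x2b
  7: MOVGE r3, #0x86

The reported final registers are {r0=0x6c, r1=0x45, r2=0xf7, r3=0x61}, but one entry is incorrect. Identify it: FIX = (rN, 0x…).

[0] flags=1000 → (cmp)
[1] flags=1000 MI?T → r3=0x82
[2] flags=1000 LT?T → r3=0x17
[3] flags=1000 CS?F → skip
[4] flags=1001 → (cmp)
[5] flags=1001 EQ?F → skip
[6] flags=1001 LE?F → skip
[7] flags=1001 GE?T → r3=0x86

FIX = (r3, 0x86)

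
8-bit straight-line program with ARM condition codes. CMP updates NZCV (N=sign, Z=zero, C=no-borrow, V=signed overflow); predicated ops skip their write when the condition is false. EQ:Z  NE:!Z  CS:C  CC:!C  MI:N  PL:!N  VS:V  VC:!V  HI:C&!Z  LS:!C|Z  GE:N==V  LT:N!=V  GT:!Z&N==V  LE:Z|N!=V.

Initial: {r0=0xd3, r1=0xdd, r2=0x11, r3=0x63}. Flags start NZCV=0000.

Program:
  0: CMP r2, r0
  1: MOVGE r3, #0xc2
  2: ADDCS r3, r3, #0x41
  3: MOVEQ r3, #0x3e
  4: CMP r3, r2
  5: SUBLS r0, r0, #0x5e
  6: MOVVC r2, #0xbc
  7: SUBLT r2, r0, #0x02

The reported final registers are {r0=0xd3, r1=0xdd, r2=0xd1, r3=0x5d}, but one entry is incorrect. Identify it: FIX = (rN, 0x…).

0: ✓ CMP  NZCV=0000
1: ✓ MOVGE  r3←0xc2
2: · ADDCS
3: · MOVEQ
4: ✓ CMP  NZCV=1010
5: · SUBLS
6: ✓ MOVVC  r2←0xbc
7: ✓ SUBLT  r2←0xd1

FIX = (r3, 0xc2)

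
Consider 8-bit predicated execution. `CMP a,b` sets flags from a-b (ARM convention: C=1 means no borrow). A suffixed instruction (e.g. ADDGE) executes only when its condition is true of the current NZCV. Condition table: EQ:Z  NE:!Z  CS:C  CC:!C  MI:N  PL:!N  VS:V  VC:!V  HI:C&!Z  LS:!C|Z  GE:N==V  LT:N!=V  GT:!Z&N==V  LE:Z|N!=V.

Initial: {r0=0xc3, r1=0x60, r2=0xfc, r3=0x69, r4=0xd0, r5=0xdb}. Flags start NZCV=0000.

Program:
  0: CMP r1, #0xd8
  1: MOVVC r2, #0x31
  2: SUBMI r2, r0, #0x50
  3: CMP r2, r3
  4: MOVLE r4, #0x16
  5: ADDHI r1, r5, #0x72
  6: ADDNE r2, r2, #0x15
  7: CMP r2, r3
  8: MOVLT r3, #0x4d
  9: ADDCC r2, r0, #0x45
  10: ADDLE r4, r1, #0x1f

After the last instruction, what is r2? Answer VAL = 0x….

0: ✓ CMP  NZCV=1001
1: · MOVVC
2: ✓ SUBMI  r2←0x73
3: ✓ CMP  NZCV=0010
4: · MOVLE
5: ✓ ADDHI  r1←0x4d
6: ✓ ADDNE  r2←0x88
7: ✓ CMP  NZCV=0011
8: ✓ MOVLT  r3←0x4d
9: · ADDCC
10: ✓ ADDLE  r4←0x6c

VAL = 0x88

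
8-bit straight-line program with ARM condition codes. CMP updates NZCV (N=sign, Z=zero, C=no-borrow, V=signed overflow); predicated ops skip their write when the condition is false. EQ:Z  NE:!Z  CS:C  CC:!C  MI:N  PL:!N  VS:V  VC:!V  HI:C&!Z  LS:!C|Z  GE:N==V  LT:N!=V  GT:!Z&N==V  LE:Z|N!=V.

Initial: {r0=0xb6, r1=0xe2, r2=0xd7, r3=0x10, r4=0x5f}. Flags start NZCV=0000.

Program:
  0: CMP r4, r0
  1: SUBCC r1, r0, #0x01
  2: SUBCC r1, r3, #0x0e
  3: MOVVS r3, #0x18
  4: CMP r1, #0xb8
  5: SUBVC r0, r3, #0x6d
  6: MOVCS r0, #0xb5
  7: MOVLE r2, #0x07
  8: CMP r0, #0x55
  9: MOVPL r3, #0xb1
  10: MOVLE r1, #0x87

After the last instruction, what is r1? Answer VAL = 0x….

0: ✓ CMP  NZCV=1001
1: ✓ SUBCC  r1←0xb5
2: ✓ SUBCC  r1←0x02
3: ✓ MOVVS  r3←0x18
4: ✓ CMP  NZCV=0000
5: ✓ SUBVC  r0←0xab
6: · MOVCS
7: · MOVLE
8: ✓ CMP  NZCV=0011
9: ✓ MOVPL  r3←0xb1
10: ✓ MOVLE  r1←0x87

VAL = 0x87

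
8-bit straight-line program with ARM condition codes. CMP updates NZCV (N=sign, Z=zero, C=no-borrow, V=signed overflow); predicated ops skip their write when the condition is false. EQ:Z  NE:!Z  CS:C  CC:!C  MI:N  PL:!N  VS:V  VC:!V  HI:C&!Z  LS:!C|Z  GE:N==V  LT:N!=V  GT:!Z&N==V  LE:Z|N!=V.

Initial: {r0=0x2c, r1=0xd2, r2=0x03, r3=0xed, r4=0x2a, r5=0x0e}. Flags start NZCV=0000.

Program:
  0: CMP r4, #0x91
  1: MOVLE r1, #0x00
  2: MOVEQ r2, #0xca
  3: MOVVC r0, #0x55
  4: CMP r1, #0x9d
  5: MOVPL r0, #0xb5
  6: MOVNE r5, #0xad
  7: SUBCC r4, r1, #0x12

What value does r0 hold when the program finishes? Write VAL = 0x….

[0] flags=1001 → (cmp)
[1] flags=1001 LE?F → skip
[2] flags=1001 EQ?F → skip
[3] flags=1001 VC?F → skip
[4] flags=0010 → (cmp)
[5] flags=0010 PL?T → r0=0xb5
[6] flags=0010 NE?T → r5=0xad
[7] flags=0010 CC?F → skip

VAL = 0xb5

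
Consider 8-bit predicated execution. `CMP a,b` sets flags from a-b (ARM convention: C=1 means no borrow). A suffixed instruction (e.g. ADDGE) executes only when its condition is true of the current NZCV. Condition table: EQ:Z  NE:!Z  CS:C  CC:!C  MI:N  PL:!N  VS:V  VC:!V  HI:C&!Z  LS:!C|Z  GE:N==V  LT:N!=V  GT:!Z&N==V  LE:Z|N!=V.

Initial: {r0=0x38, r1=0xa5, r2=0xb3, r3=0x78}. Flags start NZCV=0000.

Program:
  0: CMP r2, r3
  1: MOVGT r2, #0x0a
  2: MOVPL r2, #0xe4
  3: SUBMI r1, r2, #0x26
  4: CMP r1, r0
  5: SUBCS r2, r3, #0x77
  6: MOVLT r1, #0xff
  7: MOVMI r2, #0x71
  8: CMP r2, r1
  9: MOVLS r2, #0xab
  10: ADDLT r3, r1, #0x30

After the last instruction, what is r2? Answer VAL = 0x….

0: ✓ CMP  NZCV=0011
1: · MOVGT
2: ✓ MOVPL  r2←0xe4
3: · SUBMI
4: ✓ CMP  NZCV=0011
5: ✓ SUBCS  r2←0x01
6: ✓ MOVLT  r1←0xff
7: · MOVMI
8: ✓ CMP  NZCV=0000
9: ✓ MOVLS  r2←0xab
10: · ADDLT

VAL = 0xab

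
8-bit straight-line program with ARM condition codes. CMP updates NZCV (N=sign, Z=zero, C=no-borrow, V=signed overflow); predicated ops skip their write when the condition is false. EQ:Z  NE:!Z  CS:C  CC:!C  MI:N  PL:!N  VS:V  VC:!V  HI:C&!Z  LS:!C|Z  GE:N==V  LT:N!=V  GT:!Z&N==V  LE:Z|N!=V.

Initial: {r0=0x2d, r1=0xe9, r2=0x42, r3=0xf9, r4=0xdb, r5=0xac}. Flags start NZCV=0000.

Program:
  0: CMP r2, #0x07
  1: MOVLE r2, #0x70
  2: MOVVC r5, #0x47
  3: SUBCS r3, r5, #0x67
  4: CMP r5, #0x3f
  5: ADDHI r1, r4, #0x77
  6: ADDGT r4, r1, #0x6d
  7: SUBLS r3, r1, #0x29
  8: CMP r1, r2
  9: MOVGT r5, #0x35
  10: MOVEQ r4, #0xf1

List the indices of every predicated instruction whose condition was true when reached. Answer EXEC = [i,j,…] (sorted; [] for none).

EXEC = [2,3,5,6,9]

[0] flags=0010 → (cmp)
[1] flags=0010 LE?F → skip
[2] flags=0010 VC?T → r5=0x47
[3] flags=0010 CS?T → r3=0xe0
[4] flags=0010 → (cmp)
[5] flags=0010 HI?T → r1=0x52
[6] flags=0010 GT?T → r4=0xbf
[7] flags=0010 LS?F → skip
[8] flags=0010 → (cmp)
[9] flags=0010 GT?T → r5=0x35
[10] flags=0010 EQ?F → skip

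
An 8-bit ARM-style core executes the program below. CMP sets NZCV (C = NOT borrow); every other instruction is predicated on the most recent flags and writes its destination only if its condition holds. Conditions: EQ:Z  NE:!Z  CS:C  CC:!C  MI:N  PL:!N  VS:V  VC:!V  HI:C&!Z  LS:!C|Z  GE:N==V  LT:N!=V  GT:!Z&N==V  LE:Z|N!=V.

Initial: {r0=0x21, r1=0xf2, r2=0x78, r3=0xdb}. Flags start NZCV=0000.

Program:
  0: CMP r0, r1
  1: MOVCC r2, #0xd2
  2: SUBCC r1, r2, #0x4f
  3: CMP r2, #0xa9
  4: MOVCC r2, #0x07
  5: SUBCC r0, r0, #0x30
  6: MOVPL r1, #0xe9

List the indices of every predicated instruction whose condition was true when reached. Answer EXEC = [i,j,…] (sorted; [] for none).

EXEC = [1,2,6]

0: ✓ CMP  NZCV=0000
1: ✓ MOVCC  r2←0xd2
2: ✓ SUBCC  r1←0x83
3: ✓ CMP  NZCV=0010
4: · MOVCC
5: · SUBCC
6: ✓ MOVPL  r1←0xe9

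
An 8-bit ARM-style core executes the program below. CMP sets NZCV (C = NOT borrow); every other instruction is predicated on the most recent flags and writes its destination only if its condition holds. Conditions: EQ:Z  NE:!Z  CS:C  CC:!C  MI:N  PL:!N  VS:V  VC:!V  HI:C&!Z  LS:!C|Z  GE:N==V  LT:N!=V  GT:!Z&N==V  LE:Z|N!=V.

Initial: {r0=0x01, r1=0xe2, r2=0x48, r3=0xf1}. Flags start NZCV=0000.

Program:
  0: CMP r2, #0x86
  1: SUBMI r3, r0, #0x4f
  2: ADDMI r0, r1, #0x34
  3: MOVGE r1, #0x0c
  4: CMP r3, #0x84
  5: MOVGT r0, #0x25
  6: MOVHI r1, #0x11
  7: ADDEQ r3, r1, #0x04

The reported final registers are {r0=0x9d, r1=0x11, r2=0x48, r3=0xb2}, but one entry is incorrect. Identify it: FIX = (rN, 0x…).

FIX = (r0, 0x25)

[0] flags=1001 → (cmp)
[1] flags=1001 MI?T → r3=0xb2
[2] flags=1001 MI?T → r0=0x16
[3] flags=1001 GE?T → r1=0x0c
[4] flags=0010 → (cmp)
[5] flags=0010 GT?T → r0=0x25
[6] flags=0010 HI?T → r1=0x11
[7] flags=0010 EQ?F → skip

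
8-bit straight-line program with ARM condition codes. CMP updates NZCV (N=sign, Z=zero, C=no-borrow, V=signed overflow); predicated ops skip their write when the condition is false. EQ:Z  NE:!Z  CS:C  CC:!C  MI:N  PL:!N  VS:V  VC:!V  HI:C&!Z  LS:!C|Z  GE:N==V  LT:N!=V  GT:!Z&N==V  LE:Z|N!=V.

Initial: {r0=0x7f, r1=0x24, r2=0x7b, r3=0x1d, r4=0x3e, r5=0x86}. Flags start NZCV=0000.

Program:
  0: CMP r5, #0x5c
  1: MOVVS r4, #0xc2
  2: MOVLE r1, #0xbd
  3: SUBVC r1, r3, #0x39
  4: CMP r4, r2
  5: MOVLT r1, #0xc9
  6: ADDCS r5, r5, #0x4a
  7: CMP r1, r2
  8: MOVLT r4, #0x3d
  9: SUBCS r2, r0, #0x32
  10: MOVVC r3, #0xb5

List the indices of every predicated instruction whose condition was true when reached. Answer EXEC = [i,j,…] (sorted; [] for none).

EXEC = [1,2,5,6,8,9]

[0] flags=0011 → (cmp)
[1] flags=0011 VS?T → r4=0xc2
[2] flags=0011 LE?T → r1=0xbd
[3] flags=0011 VC?F → skip
[4] flags=0011 → (cmp)
[5] flags=0011 LT?T → r1=0xc9
[6] flags=0011 CS?T → r5=0xd0
[7] flags=0011 → (cmp)
[8] flags=0011 LT?T → r4=0x3d
[9] flags=0011 CS?T → r2=0x4d
[10] flags=0011 VC?F → skip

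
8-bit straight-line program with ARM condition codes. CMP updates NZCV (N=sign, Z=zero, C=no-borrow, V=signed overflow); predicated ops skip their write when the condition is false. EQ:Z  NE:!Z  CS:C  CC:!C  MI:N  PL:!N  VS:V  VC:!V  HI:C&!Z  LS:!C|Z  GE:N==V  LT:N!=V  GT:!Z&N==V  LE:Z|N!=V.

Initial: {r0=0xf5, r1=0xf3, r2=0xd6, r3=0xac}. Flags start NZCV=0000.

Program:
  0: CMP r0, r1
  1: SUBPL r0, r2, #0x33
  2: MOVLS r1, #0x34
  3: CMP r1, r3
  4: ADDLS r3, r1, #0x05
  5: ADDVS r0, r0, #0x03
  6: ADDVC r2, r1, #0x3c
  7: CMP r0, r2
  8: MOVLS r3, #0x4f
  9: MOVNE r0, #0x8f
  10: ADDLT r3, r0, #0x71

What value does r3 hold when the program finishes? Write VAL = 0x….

0: ✓ CMP  NZCV=0010
1: ✓ SUBPL  r0←0xa3
2: · MOVLS
3: ✓ CMP  NZCV=0010
4: · ADDLS
5: · ADDVS
6: ✓ ADDVC  r2←0x2f
7: ✓ CMP  NZCV=0011
8: · MOVLS
9: ✓ MOVNE  r0←0x8f
10: ✓ ADDLT  r3←0x00

VAL = 0x00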